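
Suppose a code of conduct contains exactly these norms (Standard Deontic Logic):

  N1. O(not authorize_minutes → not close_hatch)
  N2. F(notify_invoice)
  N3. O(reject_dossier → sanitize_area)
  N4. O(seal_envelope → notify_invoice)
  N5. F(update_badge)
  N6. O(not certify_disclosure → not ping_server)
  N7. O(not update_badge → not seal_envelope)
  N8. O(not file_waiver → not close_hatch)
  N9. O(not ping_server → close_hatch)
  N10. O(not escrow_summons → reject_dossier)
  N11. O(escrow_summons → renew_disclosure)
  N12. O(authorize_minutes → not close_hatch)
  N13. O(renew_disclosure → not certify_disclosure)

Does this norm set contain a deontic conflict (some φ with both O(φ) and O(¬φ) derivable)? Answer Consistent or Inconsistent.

Consistent

Premise 4 is O(seal_envelope → notify_invoice), but O(seal_envelope) is not derivable from the premises, so it does not yield O(notify_invoice).
So O(notify_invoice) is not derivable, and the apparent clash with O(not notify_invoice) does not arise.
A world satisfying every obligation exists (e.g. authorize_minutes=false, certify_disclosure=true, close_hatch=false, escrow_summons=false, file_waiver=false, notify_invoice=false, ping_server=true, reject_dossier=true, renew_disclosure=false, sanitize_area=true, seal_envelope=false, update_badge=false); no atom is both obligatory and forbidden, so the set is consistent.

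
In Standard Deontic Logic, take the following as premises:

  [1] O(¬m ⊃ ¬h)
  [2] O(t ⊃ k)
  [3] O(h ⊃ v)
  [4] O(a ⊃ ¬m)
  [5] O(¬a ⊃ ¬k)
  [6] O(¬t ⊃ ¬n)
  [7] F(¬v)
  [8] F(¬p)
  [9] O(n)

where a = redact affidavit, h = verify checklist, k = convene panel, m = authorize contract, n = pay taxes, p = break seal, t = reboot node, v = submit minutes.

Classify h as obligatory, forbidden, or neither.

Forbidden

From premise 9 we have O(n).
The contrapositive of premise 6 (O(¬t ⊃ ¬n)) is O(n ⊃ t), and O(n) is already established, so O(t).
From O(t) and premise 2, O(t ⊃ k), we obtain O(k).
Premise 5, O(¬a ⊃ ¬k), contraposes to O(k ⊃ a); with O(k) we get O(a).
Premise 4 is O(a ⊃ ¬m); since O(a), deontic closure gives O(¬m).
Premise 1 is O(¬m ⊃ ¬h); since O(¬m), deontic closure gives O(¬h).
Premises 3, 7, 8 do not contribute to this derivation.
Thus O(¬h), which is F(h): h is forbidden.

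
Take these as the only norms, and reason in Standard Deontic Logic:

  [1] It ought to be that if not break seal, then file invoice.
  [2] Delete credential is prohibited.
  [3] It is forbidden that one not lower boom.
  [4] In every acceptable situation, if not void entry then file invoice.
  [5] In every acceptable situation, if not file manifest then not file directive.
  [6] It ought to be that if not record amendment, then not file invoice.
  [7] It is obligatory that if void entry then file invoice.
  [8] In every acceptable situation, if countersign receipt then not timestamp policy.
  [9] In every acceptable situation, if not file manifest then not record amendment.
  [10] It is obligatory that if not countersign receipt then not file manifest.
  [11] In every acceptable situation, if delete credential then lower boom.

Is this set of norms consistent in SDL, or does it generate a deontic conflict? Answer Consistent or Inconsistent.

Premise 11 is O(delete_credential → lower_boom); even if O(lower_boom) held, inferring O(delete_credential) would be affirming the consequent — invalid.
So O(delete_credential) is not derivable, and the apparent clash with O(¬delete_credential) does not arise.
A world satisfying every obligation exists (e.g. break_seal=false, countersign_receipt=true, delete_credential=false, file_directive=false, file_invoice=true, file_manifest=true, lower_boom=true, record_amendment=true, timestamp_policy=false, void_entry=false); no atom is both obligatory and forbidden, so the set is consistent.

Consistent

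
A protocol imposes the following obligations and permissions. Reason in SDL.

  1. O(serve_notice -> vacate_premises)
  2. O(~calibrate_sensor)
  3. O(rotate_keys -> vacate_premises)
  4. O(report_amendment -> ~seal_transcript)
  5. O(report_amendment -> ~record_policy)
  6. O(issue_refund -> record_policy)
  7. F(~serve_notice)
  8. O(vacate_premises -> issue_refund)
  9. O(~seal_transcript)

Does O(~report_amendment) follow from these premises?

Premise 7 is F(~serve_notice), i.e. O(serve_notice).
Premise 1 is O(serve_notice -> vacate_premises); since O(serve_notice), deontic closure gives O(vacate_premises).
With premise 8, O(vacate_premises -> issue_refund), the K-axiom yields O(issue_refund).
From O(issue_refund) and premise 6, O(issue_refund -> record_policy), we obtain O(record_policy).
Premise 5, O(report_amendment -> ~record_policy), contraposes to O(record_policy -> ~report_amendment); with O(record_policy) we get O(~report_amendment).
Premises 2, 3, 4, 9 do not contribute to this derivation.
So O(~report_amendment) follows.

Yes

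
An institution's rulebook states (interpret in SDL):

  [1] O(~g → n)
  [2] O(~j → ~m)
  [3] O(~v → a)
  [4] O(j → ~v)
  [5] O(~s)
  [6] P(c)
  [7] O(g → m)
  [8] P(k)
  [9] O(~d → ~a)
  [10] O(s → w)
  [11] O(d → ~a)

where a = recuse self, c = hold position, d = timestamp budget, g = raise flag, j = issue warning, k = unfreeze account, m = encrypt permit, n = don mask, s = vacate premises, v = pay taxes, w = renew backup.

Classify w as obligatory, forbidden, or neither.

Neither

Premise 10 is O(s → w), but O(s) is not derivable from the premises, so it does not yield O(w).
No premise or chain of K-axiom applications forces O(w), and none forces O(~w). So w is neither obligatory nor forbidden under these norms.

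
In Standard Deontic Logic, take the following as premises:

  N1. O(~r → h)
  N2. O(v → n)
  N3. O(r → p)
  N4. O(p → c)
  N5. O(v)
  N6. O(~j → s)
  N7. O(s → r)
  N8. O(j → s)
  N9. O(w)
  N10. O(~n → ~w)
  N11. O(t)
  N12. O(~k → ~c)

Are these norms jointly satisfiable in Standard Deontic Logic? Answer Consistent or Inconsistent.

Consistent

Premise 10 is O(~n → ~w), but O(~n) is not derivable from the premises, so it does not yield O(~w).
So O(~w) is not derivable, and the apparent clash with O(w) does not arise.
A world satisfying every obligation exists (e.g. c=true, h=false, j=false, k=true, n=true, p=true, r=true, s=true, t=true, v=true, w=true); no atom is both obligatory and forbidden, so the set is consistent.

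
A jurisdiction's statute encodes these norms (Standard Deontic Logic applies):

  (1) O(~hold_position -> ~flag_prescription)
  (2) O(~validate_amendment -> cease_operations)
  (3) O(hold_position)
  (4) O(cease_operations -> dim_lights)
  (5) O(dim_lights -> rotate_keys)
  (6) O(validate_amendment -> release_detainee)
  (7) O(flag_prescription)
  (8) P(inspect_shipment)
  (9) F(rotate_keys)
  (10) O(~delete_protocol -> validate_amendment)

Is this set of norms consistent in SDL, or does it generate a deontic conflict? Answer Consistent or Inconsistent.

Consistent

Premise 1 is O(~hold_position -> ~flag_prescription), but O(~hold_position) is not derivable from the premises, so it does not yield O(~flag_prescription).
So O(~flag_prescription) is not derivable, and the apparent clash with O(flag_prescription) does not arise.
A world satisfying every obligation exists (e.g. cease_operations=false, delete_protocol=false, dim_lights=false, flag_prescription=true, hold_position=true, inspect_shipment=false, release_detainee=true, rotate_keys=false, validate_amendment=true); no atom is both obligatory and forbidden, so the set is consistent.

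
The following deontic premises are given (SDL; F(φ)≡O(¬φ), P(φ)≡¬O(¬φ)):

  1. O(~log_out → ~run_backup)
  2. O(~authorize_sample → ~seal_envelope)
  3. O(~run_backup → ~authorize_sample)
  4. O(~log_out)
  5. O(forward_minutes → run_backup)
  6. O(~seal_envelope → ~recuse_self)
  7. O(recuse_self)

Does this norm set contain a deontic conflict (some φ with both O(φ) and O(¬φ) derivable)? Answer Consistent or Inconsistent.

Inconsistent

Premise 7 states O(recuse_self) outright.
The contrapositive of premise 6 (O(~seal_envelope → ~recuse_self)) is O(recuse_self → seal_envelope), and O(recuse_self) is already established, so O(seal_envelope).
Premise 2 is O(~authorize_sample → ~seal_envelope); contrapositively O(seal_envelope → authorize_sample). Since O(seal_envelope) holds, K gives O(authorize_sample).
Premise 3 is O(~run_backup → ~authorize_sample); contrapositively O(authorize_sample → run_backup). Since O(authorize_sample) holds, K gives O(run_backup).
The contrapositive of premise 1 (O(~log_out → ~run_backup)) is O(run_backup → log_out), and O(run_backup) is already established, so O(log_out).
However, premise 4 gives O(~log_out).
We now have both O(log_out) and O(~log_out) — log_out is simultaneously obligatory and forbidden, violating the D-axiom.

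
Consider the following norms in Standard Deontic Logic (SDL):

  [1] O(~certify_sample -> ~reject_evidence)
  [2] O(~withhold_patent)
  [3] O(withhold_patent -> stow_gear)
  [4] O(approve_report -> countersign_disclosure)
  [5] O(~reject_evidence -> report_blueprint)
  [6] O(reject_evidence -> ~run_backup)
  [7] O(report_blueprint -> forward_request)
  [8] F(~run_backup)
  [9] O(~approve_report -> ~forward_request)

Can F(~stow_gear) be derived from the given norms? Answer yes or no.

No

Premise 3 is O(withhold_patent -> stow_gear), but O(withhold_patent) is not derivable from the premises, so it does not yield O(stow_gear).
No other premise forces O(stow_gear). An ideal world satisfying every premise can still have ~stow_gear true, so F(~stow_gear) is not derivable.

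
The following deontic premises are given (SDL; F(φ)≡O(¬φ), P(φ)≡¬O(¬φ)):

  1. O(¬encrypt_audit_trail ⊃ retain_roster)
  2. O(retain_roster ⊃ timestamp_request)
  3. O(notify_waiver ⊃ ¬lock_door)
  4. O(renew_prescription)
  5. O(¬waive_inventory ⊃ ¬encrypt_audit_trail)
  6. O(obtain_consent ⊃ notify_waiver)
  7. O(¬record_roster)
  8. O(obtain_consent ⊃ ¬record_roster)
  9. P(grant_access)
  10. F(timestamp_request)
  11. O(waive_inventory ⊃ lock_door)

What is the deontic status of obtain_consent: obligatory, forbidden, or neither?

Premise 10, F(timestamp_request), is equivalent to O(¬timestamp_request).
The contrapositive of premise 2 (O(retain_roster ⊃ timestamp_request)) is O(¬timestamp_request ⊃ ¬retain_roster), and O(¬timestamp_request) is already established, so O(¬retain_roster).
Premise 1 is O(¬encrypt_audit_trail ⊃ retain_roster); contrapositively O(¬retain_roster ⊃ encrypt_audit_trail). Since O(¬retain_roster) holds, K gives O(encrypt_audit_trail).
Premise 5, O(¬waive_inventory ⊃ ¬encrypt_audit_trail), contraposes to O(encrypt_audit_trail ⊃ waive_inventory); with O(encrypt_audit_trail) we get O(waive_inventory).
Premise 11 is O(waive_inventory ⊃ lock_door); since O(waive_inventory), deontic closure gives O(lock_door).
Premise 3 is O(notify_waiver ⊃ ¬lock_door); contrapositively O(lock_door ⊃ ¬notify_waiver). Since O(lock_door) holds, K gives O(¬notify_waiver).
Premise 6, O(obtain_consent ⊃ notify_waiver), contraposes to O(¬notify_waiver ⊃ ¬obtain_consent); with O(¬notify_waiver) we get O(¬obtain_consent).
Premises 4, 7, 8, 9 do not contribute to this derivation.
Thus O(¬obtain_consent), which is F(obtain_consent): obtain_consent is forbidden.

Forbidden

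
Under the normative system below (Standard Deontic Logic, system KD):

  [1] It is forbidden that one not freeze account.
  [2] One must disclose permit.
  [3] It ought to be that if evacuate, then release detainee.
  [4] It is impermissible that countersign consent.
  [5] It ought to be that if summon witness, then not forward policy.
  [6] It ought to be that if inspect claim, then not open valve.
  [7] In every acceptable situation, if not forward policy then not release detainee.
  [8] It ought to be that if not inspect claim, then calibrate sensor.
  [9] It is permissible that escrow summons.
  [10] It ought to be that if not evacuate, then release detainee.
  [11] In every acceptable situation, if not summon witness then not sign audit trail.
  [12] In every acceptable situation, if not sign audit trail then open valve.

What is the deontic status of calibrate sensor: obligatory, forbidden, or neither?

Obligatory

Premises 10 and 3 cover both cases: O(¬evacuate → release_detainee) and O(evacuate → release_detainee). Since ¬evacuate ∨ evacuate is a tautology, O(release_detainee) follows.
Premise 7, O(¬forward_policy → ¬release_detainee), contraposes to O(release_detainee → forward_policy); with O(release_detainee) we get O(forward_policy).
Premise 5 is O(summon_witness → ¬forward_policy); contrapositively O(forward_policy → ¬summon_witness). Since O(forward_policy) holds, K gives O(¬summon_witness).
Applying K to premise 11 (O(¬summon_witness → ¬sign_audit_trail)) and O(¬summon_witness) yields O(¬sign_audit_trail).
Premise 12 is O(¬sign_audit_trail → open_valve); since O(¬sign_audit_trail), deontic closure gives O(open_valve).
Premise 6, O(inspect_claim → ¬open_valve), contraposes to O(open_valve → ¬inspect_claim); with O(open_valve) we get O(¬inspect_claim).
Premise 8 is O(¬inspect_claim → calibrate_sensor); since O(¬inspect_claim), deontic closure gives O(calibrate_sensor).
Premises 1, 2, 4, 9 do not contribute to this derivation.
Hence calibrate_sensor is obligatory.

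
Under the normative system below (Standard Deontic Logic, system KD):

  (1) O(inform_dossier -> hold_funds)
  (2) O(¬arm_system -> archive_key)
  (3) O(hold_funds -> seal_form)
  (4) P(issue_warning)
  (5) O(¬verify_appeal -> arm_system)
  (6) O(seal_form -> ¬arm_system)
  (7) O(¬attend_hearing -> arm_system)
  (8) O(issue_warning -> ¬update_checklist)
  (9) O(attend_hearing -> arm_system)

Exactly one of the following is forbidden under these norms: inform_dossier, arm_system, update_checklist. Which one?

inform_dossier

By case analysis on ¬attend_hearing: premise 7 gives O(¬attend_hearing -> arm_system) and premise 9 gives O(attend_hearing -> arm_system), so O(arm_system) either way.
Premise 6 is O(seal_form -> ¬arm_system); contrapositively O(arm_system -> ¬seal_form). Since O(arm_system) holds, K gives O(¬seal_form).
Premise 3 is O(hold_funds -> seal_form); contrapositively O(¬seal_form -> ¬hold_funds). Since O(¬seal_form) holds, K gives O(¬hold_funds).
The contrapositive of premise 1 (O(inform_dossier -> hold_funds)) is O(¬hold_funds -> ¬inform_dossier), and O(¬hold_funds) is already established, so O(¬inform_dossier).
So O(¬inform_dossier) holds, i.e. inform_dossier is forbidden. None of the other listed options is forbidden under the premises.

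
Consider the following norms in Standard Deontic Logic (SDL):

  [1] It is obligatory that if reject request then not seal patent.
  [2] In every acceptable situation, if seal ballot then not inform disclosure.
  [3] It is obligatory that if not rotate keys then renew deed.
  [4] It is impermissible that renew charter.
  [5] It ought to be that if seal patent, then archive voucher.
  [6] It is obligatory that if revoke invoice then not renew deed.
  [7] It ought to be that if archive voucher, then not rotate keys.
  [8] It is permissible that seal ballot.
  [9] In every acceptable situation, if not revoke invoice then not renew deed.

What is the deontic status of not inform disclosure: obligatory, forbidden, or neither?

Neither

Premise 2 is O(seal_ballot → ¬inform_disclosure), but O(seal_ballot) is not derivable from the premises (the permission P(seal_ballot) asserts only ¬O(¬seal_ballot), not O(seal_ballot)), so it does not yield O(¬inform_disclosure).
No premise or chain of K-axiom applications forces O(¬inform_disclosure), and none forces O(inform_disclosure). So ¬inform_disclosure is neither obligatory nor forbidden under these norms.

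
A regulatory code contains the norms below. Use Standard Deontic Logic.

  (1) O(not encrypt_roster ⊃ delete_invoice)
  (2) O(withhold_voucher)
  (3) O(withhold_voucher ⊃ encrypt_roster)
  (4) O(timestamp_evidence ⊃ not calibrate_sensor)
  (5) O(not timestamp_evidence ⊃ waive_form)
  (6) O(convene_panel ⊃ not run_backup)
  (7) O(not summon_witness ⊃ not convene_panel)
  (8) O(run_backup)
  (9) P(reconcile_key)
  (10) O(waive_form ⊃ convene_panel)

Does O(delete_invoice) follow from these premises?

No

Premise 1 is O(not encrypt_roster ⊃ delete_invoice), but O(not encrypt_roster) is not derivable from the premises, so it does not yield O(delete_invoice).
No other premise forces O(delete_invoice). An ideal world satisfying every premise can still have delete_invoice false, so O(delete_invoice) is not derivable.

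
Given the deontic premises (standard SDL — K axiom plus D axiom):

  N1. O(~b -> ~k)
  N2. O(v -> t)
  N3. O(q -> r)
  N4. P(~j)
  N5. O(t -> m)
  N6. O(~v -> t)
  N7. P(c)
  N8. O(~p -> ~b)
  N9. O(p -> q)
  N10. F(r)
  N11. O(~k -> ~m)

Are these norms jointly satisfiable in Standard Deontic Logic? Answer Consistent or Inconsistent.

Inconsistent

Premises 6 and 2 are O(~v -> t) and O(v -> t); every ideal world satisfies ~v or v, so in either case t holds — hence O(t).
From O(t) and premise 5, O(t -> m), we obtain O(m).
The contrapositive of premise 11 (O(~k -> ~m)) is O(m -> k), and O(m) is already established, so O(k).
The contrapositive of premise 1 (O(~b -> ~k)) is O(k -> b), and O(k) is already established, so O(b).
Premise 8 is O(~p -> ~b); contrapositively O(b -> p). Since O(b) holds, K gives O(p).
Applying K to premise 9 (O(p -> q)) and O(p) yields O(q).
With premise 3, O(q -> r), the K-axiom yields O(r).
Yet premise 10 is F(r), i.e. O(~r).
We now have both O(r) and O(~r) — r is simultaneously obligatory and forbidden, violating the D-axiom.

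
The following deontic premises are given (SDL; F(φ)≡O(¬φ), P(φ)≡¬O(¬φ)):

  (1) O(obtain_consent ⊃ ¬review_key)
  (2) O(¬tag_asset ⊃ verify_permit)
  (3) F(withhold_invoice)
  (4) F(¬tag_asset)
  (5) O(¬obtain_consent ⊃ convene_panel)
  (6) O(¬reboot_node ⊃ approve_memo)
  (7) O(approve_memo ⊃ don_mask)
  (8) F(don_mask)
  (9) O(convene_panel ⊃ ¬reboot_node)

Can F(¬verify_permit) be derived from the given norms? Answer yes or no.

No

Premise 2 is O(¬tag_asset ⊃ verify_permit), but O(¬tag_asset) is not derivable from the premises, so it does not yield O(verify_permit).
No other premise forces O(verify_permit). An ideal world satisfying every premise can still have ¬verify_permit true, so F(¬verify_permit) is not derivable.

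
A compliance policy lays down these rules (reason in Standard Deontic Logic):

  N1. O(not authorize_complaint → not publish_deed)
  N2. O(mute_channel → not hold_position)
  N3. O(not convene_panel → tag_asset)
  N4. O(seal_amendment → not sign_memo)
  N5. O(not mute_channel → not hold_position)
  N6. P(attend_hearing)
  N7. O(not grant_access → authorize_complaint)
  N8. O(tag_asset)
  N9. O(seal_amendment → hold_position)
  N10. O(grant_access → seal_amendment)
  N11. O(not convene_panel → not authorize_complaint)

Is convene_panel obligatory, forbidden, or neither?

Premises 2 and 5 are O(mute_channel → not hold_position) and O(not mute_channel → not hold_position); every ideal world satisfies mute_channel or not mute_channel, so in either case not hold_position holds — hence O(not hold_position).
The contrapositive of premise 9 (O(seal_amendment → hold_position)) is O(not hold_position → not seal_amendment), and O(not hold_position) is already established, so O(not seal_amendment).
Premise 10, O(grant_access → seal_amendment), contraposes to O(not seal_amendment → not grant_access); with O(not seal_amendment) we get O(not grant_access).
With premise 7, O(not grant_access → authorize_complaint), the K-axiom yields O(authorize_complaint).
Premise 11, O(not convene_panel → not authorize_complaint), contraposes to O(authorize_complaint → convene_panel); with O(authorize_complaint) we get O(convene_panel).
Premises 1, 3, 4, 6, 8 do not contribute to this derivation.
Hence convene_panel is obligatory.

Obligatory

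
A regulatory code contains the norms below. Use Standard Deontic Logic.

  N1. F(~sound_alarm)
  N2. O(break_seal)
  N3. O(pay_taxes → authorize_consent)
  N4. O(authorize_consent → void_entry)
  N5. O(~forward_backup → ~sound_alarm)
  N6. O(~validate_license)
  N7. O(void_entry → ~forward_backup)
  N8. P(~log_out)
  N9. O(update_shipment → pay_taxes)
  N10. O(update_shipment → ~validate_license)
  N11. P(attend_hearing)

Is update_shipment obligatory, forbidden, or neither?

Forbidden

Premise 1 is F(~sound_alarm), i.e. O(sound_alarm).
The contrapositive of premise 5 (O(~forward_backup → ~sound_alarm)) is O(sound_alarm → forward_backup), and O(sound_alarm) is already established, so O(forward_backup).
The contrapositive of premise 7 (O(void_entry → ~forward_backup)) is O(forward_backup → ~void_entry), and O(forward_backup) is already established, so O(~void_entry).
Premise 4, O(authorize_consent → void_entry), contraposes to O(~void_entry → ~authorize_consent); with O(~void_entry) we get O(~authorize_consent).
The contrapositive of premise 3 (O(pay_taxes → authorize_consent)) is O(~authorize_consent → ~pay_taxes), and O(~authorize_consent) is already established, so O(~pay_taxes).
Premise 9, O(update_shipment → pay_taxes), contraposes to O(~pay_taxes → ~update_shipment); with O(~pay_taxes) we get O(~update_shipment).
Premises 2, 6, 8, 10, 11 do not contribute to this derivation.
Thus O(~update_shipment), which is F(update_shipment): update_shipment is forbidden.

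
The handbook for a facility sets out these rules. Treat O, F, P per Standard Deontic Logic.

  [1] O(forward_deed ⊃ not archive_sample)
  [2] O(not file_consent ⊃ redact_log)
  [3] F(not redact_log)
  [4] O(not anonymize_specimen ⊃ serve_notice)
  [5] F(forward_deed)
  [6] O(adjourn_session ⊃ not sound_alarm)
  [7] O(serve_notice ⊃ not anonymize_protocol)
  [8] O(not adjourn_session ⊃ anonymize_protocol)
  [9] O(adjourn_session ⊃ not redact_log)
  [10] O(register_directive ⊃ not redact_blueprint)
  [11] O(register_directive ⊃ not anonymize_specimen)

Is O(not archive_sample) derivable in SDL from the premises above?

No

Premise 1 is O(forward_deed ⊃ not archive_sample), but O(forward_deed) is not derivable from the premises, so it does not yield O(not archive_sample).
No other premise forces O(not archive_sample). An ideal world satisfying every premise can still have not archive_sample false, so O(not archive_sample) is not derivable.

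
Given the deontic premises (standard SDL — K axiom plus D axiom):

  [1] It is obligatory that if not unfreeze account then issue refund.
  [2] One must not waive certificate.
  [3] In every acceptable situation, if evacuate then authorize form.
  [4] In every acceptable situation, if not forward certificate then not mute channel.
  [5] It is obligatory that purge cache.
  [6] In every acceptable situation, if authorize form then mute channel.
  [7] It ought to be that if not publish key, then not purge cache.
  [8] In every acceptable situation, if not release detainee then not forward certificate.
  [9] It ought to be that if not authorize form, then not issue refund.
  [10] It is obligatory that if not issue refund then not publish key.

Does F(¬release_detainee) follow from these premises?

From premise 5 we have O(purge_cache).
Premise 7, O(¬publish_key → ¬purge_cache), contraposes to O(purge_cache → publish_key); with O(purge_cache) we get O(publish_key).
Premise 10 is O(¬issue_refund → ¬publish_key); contrapositively O(publish_key → issue_refund). Since O(publish_key) holds, K gives O(issue_refund).
Premise 9, O(¬authorize_form → ¬issue_refund), contraposes to O(issue_refund → authorize_form); with O(issue_refund) we get O(authorize_form).
Applying K to premise 6 (O(authorize_form → mute_channel)) and O(authorize_form) yields O(mute_channel).
Premise 4, O(¬forward_certificate → ¬mute_channel), contraposes to O(mute_channel → forward_certificate); with O(mute_channel) we get O(forward_certificate).
Premise 8 is O(¬release_detainee → ¬forward_certificate); contrapositively O(forward_certificate → release_detainee). Since O(forward_certificate) holds, K gives O(release_detainee).
Premises 1, 2, 3 do not contribute to this derivation.
So O(release_detainee) holds, i.e. F(¬release_detainee). The claim follows.

Yes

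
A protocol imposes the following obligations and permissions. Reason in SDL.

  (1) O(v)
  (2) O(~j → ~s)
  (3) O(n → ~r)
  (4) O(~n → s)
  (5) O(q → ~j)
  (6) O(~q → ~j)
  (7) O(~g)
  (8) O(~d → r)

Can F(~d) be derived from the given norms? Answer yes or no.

Premises 5 and 6 are O(q → ~j) and O(~q → ~j); every ideal world satisfies q or ~q, so in either case ~j holds — hence O(~j).
Premise 2 is O(~j → ~s); since O(~j), deontic closure gives O(~s).
The contrapositive of premise 4 (O(~n → s)) is O(~s → n), and O(~s) is already established, so O(n).
Premise 3 is O(n → ~r); since O(n), deontic closure gives O(~r).
Premise 8 is O(~d → r); contrapositively O(~r → d). Since O(~r) holds, K gives O(d).
Premises 1, 7 do not contribute to this derivation.
So O(d) holds, i.e. F(~d). The claim follows.

Yes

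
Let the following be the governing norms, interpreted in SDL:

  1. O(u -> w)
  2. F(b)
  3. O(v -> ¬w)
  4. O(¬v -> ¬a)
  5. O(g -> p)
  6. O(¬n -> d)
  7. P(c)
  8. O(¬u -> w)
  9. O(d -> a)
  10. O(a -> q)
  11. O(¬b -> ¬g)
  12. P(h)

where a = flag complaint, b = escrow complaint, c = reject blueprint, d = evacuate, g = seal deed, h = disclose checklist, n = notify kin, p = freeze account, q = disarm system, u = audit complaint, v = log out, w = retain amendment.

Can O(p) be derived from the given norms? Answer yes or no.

No

Premise 5 is O(g -> p), but O(g) is not derivable from the premises, so it does not yield O(p).
No other premise forces O(p). An ideal world satisfying every premise can still have p false, so O(p) is not derivable.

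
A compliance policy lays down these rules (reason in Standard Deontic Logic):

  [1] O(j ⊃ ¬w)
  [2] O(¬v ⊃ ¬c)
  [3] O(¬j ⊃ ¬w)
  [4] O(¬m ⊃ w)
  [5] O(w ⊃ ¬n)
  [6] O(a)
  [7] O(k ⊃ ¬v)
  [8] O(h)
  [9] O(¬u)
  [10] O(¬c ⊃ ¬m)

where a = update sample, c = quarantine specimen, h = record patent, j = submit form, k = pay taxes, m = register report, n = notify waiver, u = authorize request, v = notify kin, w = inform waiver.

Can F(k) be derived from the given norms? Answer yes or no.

By case analysis on ¬j: premise 3 gives O(¬j ⊃ ¬w) and premise 1 gives O(j ⊃ ¬w), so O(¬w) either way.
The contrapositive of premise 4 (O(¬m ⊃ w)) is O(¬w ⊃ m), and O(¬w) is already established, so O(m).
The contrapositive of premise 10 (O(¬c ⊃ ¬m)) is O(m ⊃ c), and O(m) is already established, so O(c).
Premise 2 is O(¬v ⊃ ¬c); contrapositively O(c ⊃ v). Since O(c) holds, K gives O(v).
Premise 7, O(k ⊃ ¬v), contraposes to O(v ⊃ ¬k); with O(v) we get O(¬k).
Premises 5, 6, 8, 9 do not contribute to this derivation.
So O(¬k) holds, i.e. F(k). The claim follows.

Yes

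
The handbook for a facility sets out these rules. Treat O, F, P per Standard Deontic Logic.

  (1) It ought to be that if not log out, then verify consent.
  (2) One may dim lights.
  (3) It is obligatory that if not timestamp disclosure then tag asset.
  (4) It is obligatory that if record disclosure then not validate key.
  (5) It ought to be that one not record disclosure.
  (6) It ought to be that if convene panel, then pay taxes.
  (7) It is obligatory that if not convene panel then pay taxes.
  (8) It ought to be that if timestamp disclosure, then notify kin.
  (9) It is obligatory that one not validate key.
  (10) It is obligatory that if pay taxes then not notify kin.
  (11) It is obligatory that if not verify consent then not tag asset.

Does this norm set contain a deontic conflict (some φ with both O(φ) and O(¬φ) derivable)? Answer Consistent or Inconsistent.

Consistent

Premise 4 is O(record_disclosure → ¬validate_key); even if O(¬validate_key) held, inferring O(record_disclosure) would be affirming the consequent — invalid.
So O(record_disclosure) is not derivable, and the apparent clash with O(¬record_disclosure) does not arise.
A world satisfying every obligation exists (e.g. convene_panel=false, dim_lights=false, log_out=false, notify_kin=false, pay_taxes=true, record_disclosure=false, tag_asset=true, timestamp_disclosure=false, validate_key=false, verify_consent=true); no atom is both obligatory and forbidden, so the set is consistent.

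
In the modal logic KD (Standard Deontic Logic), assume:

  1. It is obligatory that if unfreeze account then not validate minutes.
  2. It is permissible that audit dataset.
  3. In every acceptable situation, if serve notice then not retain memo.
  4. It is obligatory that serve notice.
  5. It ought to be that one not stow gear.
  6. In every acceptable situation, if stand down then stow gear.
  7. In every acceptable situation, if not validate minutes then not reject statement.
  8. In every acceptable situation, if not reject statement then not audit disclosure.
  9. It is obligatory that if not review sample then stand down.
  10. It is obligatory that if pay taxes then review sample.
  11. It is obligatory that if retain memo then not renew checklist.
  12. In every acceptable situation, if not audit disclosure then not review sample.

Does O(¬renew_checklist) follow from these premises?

Premise 11 is O(retain_memo → ¬renew_checklist), but O(retain_memo) is not derivable from the premises, so it does not yield O(¬renew_checklist).
No other premise forces O(¬renew_checklist). An ideal world satisfying every premise can still have ¬renew_checklist false, so O(¬renew_checklist) is not derivable.

No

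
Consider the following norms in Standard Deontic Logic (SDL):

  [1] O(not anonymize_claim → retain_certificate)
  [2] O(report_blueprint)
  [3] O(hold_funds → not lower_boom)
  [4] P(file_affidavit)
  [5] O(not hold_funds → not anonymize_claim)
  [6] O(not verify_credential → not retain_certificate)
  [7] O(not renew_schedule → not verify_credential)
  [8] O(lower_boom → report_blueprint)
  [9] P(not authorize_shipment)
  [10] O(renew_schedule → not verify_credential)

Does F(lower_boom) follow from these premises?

By case analysis on renew_schedule: premise 10 gives O(renew_schedule → not verify_credential) and premise 7 gives O(not renew_schedule → not verify_credential), so O(not verify_credential) either way.
With premise 6, O(not verify_credential → not retain_certificate), the K-axiom yields O(not retain_certificate).
Premise 1 is O(not anonymize_claim → retain_certificate); contrapositively O(not retain_certificate → anonymize_claim). Since O(not retain_certificate) holds, K gives O(anonymize_claim).
The contrapositive of premise 5 (O(not hold_funds → not anonymize_claim)) is O(anonymize_claim → hold_funds), and O(anonymize_claim) is already established, so O(hold_funds).
From O(hold_funds) and premise 3, O(hold_funds → not lower_boom), we obtain O(not lower_boom).
Premises 2, 4, 8, 9 do not contribute to this derivation.
So O(not lower_boom) holds, i.e. F(lower_boom). The claim follows.

Yes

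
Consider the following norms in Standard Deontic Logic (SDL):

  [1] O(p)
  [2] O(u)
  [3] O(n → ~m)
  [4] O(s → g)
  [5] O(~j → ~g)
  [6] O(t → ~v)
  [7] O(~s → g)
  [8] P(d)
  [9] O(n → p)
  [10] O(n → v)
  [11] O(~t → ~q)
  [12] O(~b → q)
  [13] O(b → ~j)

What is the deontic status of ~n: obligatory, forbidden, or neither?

By case analysis on ~s: premise 7 gives O(~s → g) and premise 4 gives O(s → g), so O(g) either way.
The contrapositive of premise 5 (O(~j → ~g)) is O(g → j), and O(g) is already established, so O(j).
Premise 13, O(b → ~j), contraposes to O(j → ~b); with O(j) we get O(~b).
From O(~b) and premise 12, O(~b → q), we obtain O(q).
The contrapositive of premise 11 (O(~t → ~q)) is O(q → t), and O(q) is already established, so O(t).
Premise 6 is O(t → ~v); since O(t), deontic closure gives O(~v).
Premise 10 is O(n → v); contrapositively O(~v → ~n). Since O(~v) holds, K gives O(~n).
Premises 1, 2, 3, 8, 9 do not contribute to this derivation.
Hence ~n is obligatory.

Obligatory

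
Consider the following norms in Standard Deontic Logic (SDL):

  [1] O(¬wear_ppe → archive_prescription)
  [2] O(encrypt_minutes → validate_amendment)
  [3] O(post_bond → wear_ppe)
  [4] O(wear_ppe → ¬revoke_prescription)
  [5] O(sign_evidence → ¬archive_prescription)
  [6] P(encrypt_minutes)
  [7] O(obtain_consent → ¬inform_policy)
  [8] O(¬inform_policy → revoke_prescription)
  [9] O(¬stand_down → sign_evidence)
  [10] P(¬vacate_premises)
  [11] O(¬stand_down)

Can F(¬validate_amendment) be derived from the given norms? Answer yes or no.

Premise 2 is O(encrypt_minutes → validate_amendment), but O(encrypt_minutes) is not derivable from the premises (the permission P(encrypt_minutes) asserts only ¬O(¬encrypt_minutes), not O(encrypt_minutes)), so it does not yield O(validate_amendment).
No other premise forces O(validate_amendment). An ideal world satisfying every premise can still have ¬validate_amendment true, so F(¬validate_amendment) is not derivable.

No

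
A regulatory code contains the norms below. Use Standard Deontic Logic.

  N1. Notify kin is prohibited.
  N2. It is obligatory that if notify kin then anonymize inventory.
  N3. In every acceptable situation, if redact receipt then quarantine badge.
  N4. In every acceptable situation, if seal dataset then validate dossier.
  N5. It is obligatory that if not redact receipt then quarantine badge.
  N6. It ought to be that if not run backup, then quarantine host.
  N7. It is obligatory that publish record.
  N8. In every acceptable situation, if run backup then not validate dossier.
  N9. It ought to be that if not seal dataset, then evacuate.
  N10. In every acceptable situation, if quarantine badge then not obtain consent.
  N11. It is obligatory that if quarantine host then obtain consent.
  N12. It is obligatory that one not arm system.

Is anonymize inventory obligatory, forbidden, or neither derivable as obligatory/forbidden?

Premise 2 is O(notify_kin → anonymize_inventory), but O(notify_kin) is not derivable from the premises, so it does not yield O(anonymize_inventory).
No premise or chain of K-axiom applications forces O(anonymize_inventory), and none forces O(¬anonymize_inventory). So anonymize_inventory is neither obligatory nor forbidden under these norms.

Neither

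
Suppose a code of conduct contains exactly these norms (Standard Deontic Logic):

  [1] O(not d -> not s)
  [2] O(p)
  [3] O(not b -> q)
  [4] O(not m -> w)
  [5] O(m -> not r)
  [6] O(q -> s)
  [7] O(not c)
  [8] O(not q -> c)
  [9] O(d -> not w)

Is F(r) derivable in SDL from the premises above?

Premise 7 states O(not c) outright.
Premise 8 is O(not q -> c); contrapositively O(not c -> q). Since O(not c) holds, K gives O(q).
Applying K to premise 6 (O(q -> s)) and O(q) yields O(s).
Premise 1, O(not d -> not s), contraposes to O(s -> d); with O(s) we get O(d).
Premise 9 is O(d -> not w); since O(d), deontic closure gives O(not w).
Premise 4 is O(not m -> w); contrapositively O(not w -> m). Since O(not w) holds, K gives O(m).
With premise 5, O(m -> not r), the K-axiom yields O(not r).
Premises 2, 3 do not contribute to this derivation.
So O(not r) holds, i.e. F(r). The claim follows.

Yes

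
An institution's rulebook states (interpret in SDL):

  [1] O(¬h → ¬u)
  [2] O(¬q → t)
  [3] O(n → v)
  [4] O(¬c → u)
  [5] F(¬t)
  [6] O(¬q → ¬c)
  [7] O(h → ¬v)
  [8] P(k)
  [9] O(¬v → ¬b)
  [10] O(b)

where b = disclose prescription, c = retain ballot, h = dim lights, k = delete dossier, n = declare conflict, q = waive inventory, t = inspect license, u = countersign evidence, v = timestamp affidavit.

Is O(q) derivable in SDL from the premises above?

Premise 10 states O(b) outright.
Premise 9 is O(¬v → ¬b); contrapositively O(b → v). Since O(b) holds, K gives O(v).
Premise 7 is O(h → ¬v); contrapositively O(v → ¬h). Since O(v) holds, K gives O(¬h).
With premise 1, O(¬h → ¬u), the K-axiom yields O(¬u).
The contrapositive of premise 4 (O(¬c → u)) is O(¬u → c), and O(¬u) is already established, so O(c).
The contrapositive of premise 6 (O(¬q → ¬c)) is O(c → q), and O(c) is already established, so O(q).
Premises 2, 3, 5, 8 do not contribute to this derivation.
So O(q) follows.

Yes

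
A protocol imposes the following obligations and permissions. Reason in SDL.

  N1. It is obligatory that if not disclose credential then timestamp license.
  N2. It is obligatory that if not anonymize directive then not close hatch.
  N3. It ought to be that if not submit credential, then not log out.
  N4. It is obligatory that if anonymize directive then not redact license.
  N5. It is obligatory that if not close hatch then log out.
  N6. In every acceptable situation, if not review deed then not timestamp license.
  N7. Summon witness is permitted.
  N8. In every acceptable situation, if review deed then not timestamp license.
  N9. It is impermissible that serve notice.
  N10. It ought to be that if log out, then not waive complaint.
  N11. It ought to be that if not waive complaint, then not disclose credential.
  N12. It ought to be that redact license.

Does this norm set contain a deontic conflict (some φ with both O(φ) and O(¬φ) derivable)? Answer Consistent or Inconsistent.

By case analysis on ¬review_deed: premise 6 gives O(¬review_deed → ¬timestamp_license) and premise 8 gives O(review_deed → ¬timestamp_license), so O(¬timestamp_license) either way.
Premise 1, O(¬disclose_credential → timestamp_license), contraposes to O(¬timestamp_license → disclose_credential); with O(¬timestamp_license) we get O(disclose_credential).
Premise 11 is O(¬waive_complaint → ¬disclose_credential); contrapositively O(disclose_credential → waive_complaint). Since O(disclose_credential) holds, K gives O(waive_complaint).
The contrapositive of premise 10 (O(log_out → ¬waive_complaint)) is O(waive_complaint → ¬log_out), and O(waive_complaint) is already established, so O(¬log_out).
The contrapositive of premise 5 (O(¬close_hatch → log_out)) is O(¬log_out → close_hatch), and O(¬log_out) is already established, so O(close_hatch).
The contrapositive of premise 2 (O(¬anonymize_directive → ¬close_hatch)) is O(close_hatch → anonymize_directive), and O(close_hatch) is already established, so O(anonymize_directive).
From O(anonymize_directive) and premise 4, O(anonymize_directive → ¬redact_license), we obtain O(¬redact_license).
However, premise 12 gives O(redact_license).
We now have both O(¬redact_license) and O(redact_license) — redact_license is simultaneously obligatory and forbidden, violating the D-axiom.

Inconsistent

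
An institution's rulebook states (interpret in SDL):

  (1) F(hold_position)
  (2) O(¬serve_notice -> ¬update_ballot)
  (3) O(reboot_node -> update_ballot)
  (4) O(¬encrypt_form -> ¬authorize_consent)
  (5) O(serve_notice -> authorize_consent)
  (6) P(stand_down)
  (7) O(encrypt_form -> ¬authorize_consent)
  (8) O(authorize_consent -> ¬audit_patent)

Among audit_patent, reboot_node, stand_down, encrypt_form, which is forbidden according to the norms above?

By case analysis on encrypt_form: premise 7 gives O(encrypt_form -> ¬authorize_consent) and premise 4 gives O(¬encrypt_form -> ¬authorize_consent), so O(¬authorize_consent) either way.
Premise 5 is O(serve_notice -> authorize_consent); contrapositively O(¬authorize_consent -> ¬serve_notice). Since O(¬authorize_consent) holds, K gives O(¬serve_notice).
Applying K to premise 2 (O(¬serve_notice -> ¬update_ballot)) and O(¬serve_notice) yields O(¬update_ballot).
Premise 3, O(reboot_node -> update_ballot), contraposes to O(¬update_ballot -> ¬reboot_node); with O(¬update_ballot) we get O(¬reboot_node).
So O(¬reboot_node) holds, i.e. reboot_node is forbidden. None of the other listed options is forbidden under the premises.

reboot_node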